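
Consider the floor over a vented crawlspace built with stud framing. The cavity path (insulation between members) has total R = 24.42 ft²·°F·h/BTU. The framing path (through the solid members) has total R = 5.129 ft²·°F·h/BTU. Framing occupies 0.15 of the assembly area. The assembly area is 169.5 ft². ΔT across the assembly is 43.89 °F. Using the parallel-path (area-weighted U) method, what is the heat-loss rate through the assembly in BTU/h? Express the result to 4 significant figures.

U_eff = 0.85/24.42 + 0.15/5.129 = 0.034808 + 0.029245 = 0.064053
R_eff = 1/U_eff = 15.612 ft²·°F·h/BTU
Q = 169.5 × 43.89 / 15.612 = 476.51 BTU/h

476.5 BTU/h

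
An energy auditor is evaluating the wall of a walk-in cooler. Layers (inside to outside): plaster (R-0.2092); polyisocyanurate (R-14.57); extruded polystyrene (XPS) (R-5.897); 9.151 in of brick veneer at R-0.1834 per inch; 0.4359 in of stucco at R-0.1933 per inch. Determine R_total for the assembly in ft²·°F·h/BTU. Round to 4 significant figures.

22.44 ft²·°F·h/BTU

9.151 × 0.1834 = 1.6783
0.4359 × 0.1933 = 0.084259
R_total = 0.2092 + 14.57 + 5.897 + 1.6783 + 0.084259 = 22.439 ft²·°F·h/BTU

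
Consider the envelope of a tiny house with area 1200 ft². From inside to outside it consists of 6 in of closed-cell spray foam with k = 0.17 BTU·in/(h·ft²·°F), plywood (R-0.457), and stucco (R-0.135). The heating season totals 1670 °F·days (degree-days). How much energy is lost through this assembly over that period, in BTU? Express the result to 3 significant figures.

1340000 BTU

6/0.17 = 35.29
R_total = 35.29 + 0.457 + 0.135 = 35.89 ft²·°F·h/BTU
E = A × HDD × 24 / R = 1200 × 1670 × 24 / 35.89 = 1340000 BTU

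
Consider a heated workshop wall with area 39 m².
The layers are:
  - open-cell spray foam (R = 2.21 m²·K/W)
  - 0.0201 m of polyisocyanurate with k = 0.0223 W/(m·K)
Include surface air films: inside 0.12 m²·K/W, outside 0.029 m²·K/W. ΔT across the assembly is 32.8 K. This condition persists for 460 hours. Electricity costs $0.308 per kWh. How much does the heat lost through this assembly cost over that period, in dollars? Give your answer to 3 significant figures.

0.0201/0.0223 = 0.9013
R_total = 0.12 + 2.21 + 0.9013 + 0.029 = 3.26 m²·K/W
Q = 39 × 32.8 / 3.26 = 392.4 W
E = 392.4 W × 460 h / 1000 = 180.5 kWh
Cost = 180.5 × 0.308 = $55.59

55.6 dollars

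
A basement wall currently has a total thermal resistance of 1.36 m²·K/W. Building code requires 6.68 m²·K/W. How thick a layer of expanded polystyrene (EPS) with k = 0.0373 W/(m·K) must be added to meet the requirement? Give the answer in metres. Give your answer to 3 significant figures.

ΔR = 6.68 − 1.36 = 5.32 m²·K/W
L = ΔR × k = 5.32 × 0.0373 = 0.1984 m

0.198 m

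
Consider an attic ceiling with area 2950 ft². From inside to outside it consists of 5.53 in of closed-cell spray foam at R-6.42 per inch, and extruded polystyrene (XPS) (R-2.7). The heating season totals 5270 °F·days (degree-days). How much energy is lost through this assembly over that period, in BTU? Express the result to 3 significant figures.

5.53 × 6.42 = 35.5
R_total = 35.5 + 2.7 = 38.2 ft²·°F·h/BTU
E = A × HDD × 24 / R = 2950 × 5270 × 24 / 38.2 = 9767000 BTU

9770000 BTU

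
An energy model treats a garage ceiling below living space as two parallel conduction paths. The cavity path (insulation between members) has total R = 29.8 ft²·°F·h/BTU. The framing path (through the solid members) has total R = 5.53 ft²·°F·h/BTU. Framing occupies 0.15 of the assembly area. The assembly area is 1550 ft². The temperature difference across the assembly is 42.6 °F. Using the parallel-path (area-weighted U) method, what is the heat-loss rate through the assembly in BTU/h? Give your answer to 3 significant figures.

3670 BTU/h

U_eff = 0.85/29.8 + 0.15/5.53 = 0.02852 + 0.02712 = 0.05565
R_eff = 1/U_eff = 17.97 ft²·°F·h/BTU
Q = 1550 × 42.6 / 17.97 = 3674 BTU/h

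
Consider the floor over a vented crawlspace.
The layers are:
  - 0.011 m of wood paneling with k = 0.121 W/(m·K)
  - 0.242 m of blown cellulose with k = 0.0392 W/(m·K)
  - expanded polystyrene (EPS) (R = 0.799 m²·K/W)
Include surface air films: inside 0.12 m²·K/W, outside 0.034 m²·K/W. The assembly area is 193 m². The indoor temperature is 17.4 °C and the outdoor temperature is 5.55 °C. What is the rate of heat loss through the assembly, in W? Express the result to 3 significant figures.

317 W

0.011/0.121 = 0.09091
0.242/0.0392 = 6.173
R_total = 0.12 + 0.09091 + 6.173 + 0.799 + 0.034 = 7.217 m²·K/W
Q = A·ΔT/R = 193 × (17.4 − 5.55) / 7.217 = 316.9 W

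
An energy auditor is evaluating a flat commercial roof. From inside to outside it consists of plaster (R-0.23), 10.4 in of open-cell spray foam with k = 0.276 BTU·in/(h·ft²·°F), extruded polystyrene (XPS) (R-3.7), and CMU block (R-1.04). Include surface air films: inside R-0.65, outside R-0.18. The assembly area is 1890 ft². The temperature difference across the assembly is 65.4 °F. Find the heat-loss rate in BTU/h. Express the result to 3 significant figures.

2840 BTU/h

10.4/0.276 = 37.68
R_total = 0.65 + 0.23 + 37.68 + 3.7 + 1.04 + 0.18 = 43.48 ft²·°F·h/BTU
Q = A·ΔT/R = 1890 × 65.4 / 43.48 = 2843 BTU/h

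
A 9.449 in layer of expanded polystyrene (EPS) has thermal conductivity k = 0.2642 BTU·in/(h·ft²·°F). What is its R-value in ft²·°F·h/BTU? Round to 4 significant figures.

R = L/k = 9.449/0.2642 = 35.765 ft²·°F·h/BTU

35.76 ft²·°F·h/BTU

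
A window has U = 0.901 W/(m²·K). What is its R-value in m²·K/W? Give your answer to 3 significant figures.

1.11 m²·K/W

R = 1/U = 1/0.901 = 1.11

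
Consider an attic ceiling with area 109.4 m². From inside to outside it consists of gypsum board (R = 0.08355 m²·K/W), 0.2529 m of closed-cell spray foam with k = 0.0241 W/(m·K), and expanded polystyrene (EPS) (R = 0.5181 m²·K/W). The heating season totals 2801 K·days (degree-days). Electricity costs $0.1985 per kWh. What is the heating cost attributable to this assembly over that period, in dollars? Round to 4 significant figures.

131.6 dollars

0.2529/0.0241 = 10.494
R_total = 0.08355 + 10.494 + 0.5181 = 11.095 m²·K/W
E = A × HDD × 24 / R / 1000 = 109.4 × 2801 × 24 / 11.095 / 1000 = 662.82 kWh
Cost = 662.82 × 0.1985 = $131.57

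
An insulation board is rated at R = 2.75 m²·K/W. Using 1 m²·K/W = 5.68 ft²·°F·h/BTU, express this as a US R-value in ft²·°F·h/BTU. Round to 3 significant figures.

R_US = 2.75 × 5.68 = 15.62

15.6 ft²·°F·h/BTU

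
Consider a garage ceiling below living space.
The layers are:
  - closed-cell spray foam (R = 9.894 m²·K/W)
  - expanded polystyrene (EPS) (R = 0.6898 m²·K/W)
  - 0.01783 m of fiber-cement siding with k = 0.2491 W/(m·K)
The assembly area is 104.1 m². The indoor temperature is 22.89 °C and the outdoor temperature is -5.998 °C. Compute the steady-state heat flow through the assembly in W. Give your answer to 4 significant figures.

0.01783/0.2491 = 0.071578
R_total = 9.894 + 0.6898 + 0.071578 = 10.655 m²·K/W
Q = A·ΔT/R = 104.1 × (22.89 − (-5.998)) / 10.655 = 282.23 W

282.2 W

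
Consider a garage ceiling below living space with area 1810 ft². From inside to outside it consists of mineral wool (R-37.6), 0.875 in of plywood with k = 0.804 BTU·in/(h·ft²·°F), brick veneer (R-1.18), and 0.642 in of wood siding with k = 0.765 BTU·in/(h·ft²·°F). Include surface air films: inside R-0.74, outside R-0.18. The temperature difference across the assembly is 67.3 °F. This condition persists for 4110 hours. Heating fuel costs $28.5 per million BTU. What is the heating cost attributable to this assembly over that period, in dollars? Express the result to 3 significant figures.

343 dollars

0.875/0.804 = 1.088
0.642/0.765 = 0.8392
R_total = 0.74 + 37.6 + 1.088 + 1.18 + 0.8392 + 0.18 = 41.63 ft²·°F·h/BTU
Q = 1810 × 67.3 / 41.63 = 2926 BTU/h
E = 2926 × 4110 = 12030000 BTU
Cost = 12030000/10⁶ × 28.5 = $342.8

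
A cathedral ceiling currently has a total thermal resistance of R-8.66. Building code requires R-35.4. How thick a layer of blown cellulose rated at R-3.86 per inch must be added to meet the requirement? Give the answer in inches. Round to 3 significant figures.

6.93 in

ΔR = 35.4 − 8.66 = 26.74 ft²·°F·h/BTU
L = ΔR / (R/in) = 26.74/3.86 = 6.927 in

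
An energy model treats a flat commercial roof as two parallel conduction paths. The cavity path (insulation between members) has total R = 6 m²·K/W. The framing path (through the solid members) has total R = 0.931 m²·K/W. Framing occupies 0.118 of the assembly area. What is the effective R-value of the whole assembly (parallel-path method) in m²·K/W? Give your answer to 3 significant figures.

U_eff = 0.882/6 + 0.118/0.931 = 0.147 + 0.1267 = 0.2737
R_eff = 1/U_eff = 3.653 m²·K/W

3.65 m²·K/W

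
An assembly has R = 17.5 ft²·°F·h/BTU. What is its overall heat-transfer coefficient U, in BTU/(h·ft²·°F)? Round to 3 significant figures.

0.0571 BTU/(h·ft²·°F)

U = 1/R = 1/17.5 = 0.05714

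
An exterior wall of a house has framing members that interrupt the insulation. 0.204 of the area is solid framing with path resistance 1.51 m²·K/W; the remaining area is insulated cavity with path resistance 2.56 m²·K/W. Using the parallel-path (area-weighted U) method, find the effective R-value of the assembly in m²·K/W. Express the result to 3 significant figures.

U_eff = 0.796/2.56 + 0.204/1.51 = 0.3109 + 0.1351 = 0.446
R_eff = 1/U_eff = 2.242 m²·K/W

2.24 m²·K/W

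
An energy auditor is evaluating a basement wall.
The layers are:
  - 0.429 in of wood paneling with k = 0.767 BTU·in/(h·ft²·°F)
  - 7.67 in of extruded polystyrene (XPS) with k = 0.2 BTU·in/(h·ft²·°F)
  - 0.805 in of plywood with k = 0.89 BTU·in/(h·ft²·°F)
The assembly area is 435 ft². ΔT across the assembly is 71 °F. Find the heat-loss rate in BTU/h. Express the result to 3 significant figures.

776 BTU/h

0.429/0.767 = 0.5593
7.67/0.2 = 38.35
0.805/0.89 = 0.9045
R_total = 0.5593 + 38.35 + 0.9045 = 39.81 ft²·°F·h/BTU
Q = A·ΔT/R = 435 × 71 / 39.81 = 775.7 BTU/h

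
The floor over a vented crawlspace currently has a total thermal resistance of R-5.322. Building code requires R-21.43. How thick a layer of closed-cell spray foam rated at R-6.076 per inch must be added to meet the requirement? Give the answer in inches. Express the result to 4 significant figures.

2.651 in

ΔR = 21.43 − 5.322 = 16.108 ft²·°F·h/BTU
L = ΔR / (R/in) = 16.108/6.076 = 2.6511 in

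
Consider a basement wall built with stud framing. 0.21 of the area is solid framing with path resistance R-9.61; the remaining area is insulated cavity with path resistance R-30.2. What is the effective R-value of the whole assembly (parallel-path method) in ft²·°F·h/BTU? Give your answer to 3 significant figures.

20.8 ft²·°F·h/BTU

U_eff = 0.79/30.2 + 0.21/9.61 = 0.02616 + 0.02185 = 0.04801
R_eff = 1/U_eff = 20.83 ft²·°F·h/BTU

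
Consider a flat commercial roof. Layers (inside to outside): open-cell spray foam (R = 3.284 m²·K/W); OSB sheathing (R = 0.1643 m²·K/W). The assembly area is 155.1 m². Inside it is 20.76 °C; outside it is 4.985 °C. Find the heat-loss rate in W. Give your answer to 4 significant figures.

R_total = 3.284 + 0.1643 = 3.4483 m²·K/W
Q = A·ΔT/R = 155.1 × (20.76 − 4.985) / 3.4483 = 709.54 W

709.5 W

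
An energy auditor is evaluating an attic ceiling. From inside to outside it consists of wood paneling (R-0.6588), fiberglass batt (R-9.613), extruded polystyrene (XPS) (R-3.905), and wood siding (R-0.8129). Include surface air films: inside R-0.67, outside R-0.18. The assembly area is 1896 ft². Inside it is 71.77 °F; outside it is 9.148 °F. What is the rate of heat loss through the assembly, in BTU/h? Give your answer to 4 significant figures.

R_total = 0.67 + 0.6588 + 9.613 + 3.905 + 0.8129 + 0.18 = 15.84 ft²·°F·h/BTU
Q = A·ΔT/R = 1896 × (71.77 − 9.148) / 15.84 = 7495.8 BTU/h

7496 BTU/h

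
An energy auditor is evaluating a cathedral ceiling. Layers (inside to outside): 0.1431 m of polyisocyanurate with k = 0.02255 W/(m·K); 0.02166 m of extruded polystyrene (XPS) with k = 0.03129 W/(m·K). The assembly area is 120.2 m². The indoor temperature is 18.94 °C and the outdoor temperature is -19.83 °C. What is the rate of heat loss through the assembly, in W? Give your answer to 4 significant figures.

0.1431/0.02255 = 6.3459
0.02166/0.03129 = 0.69223
R_total = 6.3459 + 0.69223 = 7.0381 m²·K/W
Q = A·ΔT/R = 120.2 × (18.94 − (-19.83)) / 7.0381 = 662.13 W

662.1 W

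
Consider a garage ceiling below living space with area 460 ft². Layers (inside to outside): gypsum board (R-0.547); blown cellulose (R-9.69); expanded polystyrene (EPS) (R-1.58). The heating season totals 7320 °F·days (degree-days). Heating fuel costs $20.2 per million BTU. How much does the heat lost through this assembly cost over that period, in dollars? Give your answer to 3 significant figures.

R_total = 0.547 + 9.69 + 1.58 = 11.82 ft²·°F·h/BTU
E = A × HDD × 24 / R = 460 × 7320 × 24 / 11.82 = 6839000 BTU
Cost = 6839000/10⁶ × 20.2 = $138.1

138 dollars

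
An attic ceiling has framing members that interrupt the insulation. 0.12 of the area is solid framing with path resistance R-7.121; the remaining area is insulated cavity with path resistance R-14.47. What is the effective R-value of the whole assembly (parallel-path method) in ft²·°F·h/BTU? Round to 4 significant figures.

U_eff = 0.88/14.47 + 0.12/7.121 = 0.060815 + 0.016852 = 0.077667
R_eff = 1/U_eff = 12.875 ft²·°F·h/BTU

12.88 ft²·°F·h/BTU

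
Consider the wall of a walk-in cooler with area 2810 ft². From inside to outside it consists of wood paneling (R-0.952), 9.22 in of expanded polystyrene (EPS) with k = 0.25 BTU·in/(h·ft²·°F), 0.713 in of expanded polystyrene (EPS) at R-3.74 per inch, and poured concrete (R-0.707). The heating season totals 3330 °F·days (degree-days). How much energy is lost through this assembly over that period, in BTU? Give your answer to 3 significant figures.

9.22/0.25 = 36.88
0.713 × 3.74 = 2.667
R_total = 0.952 + 36.88 + 2.667 + 0.707 = 41.21 ft²·°F·h/BTU
E = A × HDD × 24 / R = 2810 × 3330 × 24 / 41.21 = 5450000 BTU

5450000 BTU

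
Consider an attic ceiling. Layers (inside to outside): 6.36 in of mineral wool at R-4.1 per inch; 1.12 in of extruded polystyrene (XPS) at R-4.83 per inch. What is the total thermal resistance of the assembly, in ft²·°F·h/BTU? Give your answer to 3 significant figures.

31.5 ft²·°F·h/BTU

6.36 × 4.1 = 26.08
1.12 × 4.83 = 5.41
R_total = 26.08 + 5.41 = 31.49 ft²·°F·h/BTU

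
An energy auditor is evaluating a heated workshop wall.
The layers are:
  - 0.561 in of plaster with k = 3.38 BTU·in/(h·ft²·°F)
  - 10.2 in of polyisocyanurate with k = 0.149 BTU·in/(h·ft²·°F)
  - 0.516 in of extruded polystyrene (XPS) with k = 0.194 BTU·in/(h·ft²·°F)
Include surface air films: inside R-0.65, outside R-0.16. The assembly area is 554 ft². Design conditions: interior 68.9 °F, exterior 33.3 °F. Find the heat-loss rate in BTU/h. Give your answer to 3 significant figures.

0.561/3.38 = 0.166
10.2/0.149 = 68.46
0.516/0.194 = 2.66
R_total = 0.65 + 0.166 + 68.46 + 2.66 + 0.16 = 72.09 ft²·°F·h/BTU
Q = A·ΔT/R = 554 × (68.9 − 33.3) / 72.09 = 273.6 BTU/h

274 BTU/h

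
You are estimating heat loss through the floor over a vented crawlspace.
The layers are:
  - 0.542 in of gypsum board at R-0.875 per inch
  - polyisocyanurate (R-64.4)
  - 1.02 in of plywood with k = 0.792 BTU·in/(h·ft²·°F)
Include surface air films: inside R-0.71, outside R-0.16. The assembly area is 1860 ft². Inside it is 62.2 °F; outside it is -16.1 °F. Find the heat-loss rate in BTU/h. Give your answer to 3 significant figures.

2170 BTU/h

0.542 × 0.875 = 0.4743
1.02/0.792 = 1.288
R_total = 0.71 + 0.4743 + 64.4 + 1.288 + 0.16 = 67.03 ft²·°F·h/BTU
Q = A·ΔT/R = 1860 × (62.2 − (-16.1)) / 67.03 = 2173 BTU/h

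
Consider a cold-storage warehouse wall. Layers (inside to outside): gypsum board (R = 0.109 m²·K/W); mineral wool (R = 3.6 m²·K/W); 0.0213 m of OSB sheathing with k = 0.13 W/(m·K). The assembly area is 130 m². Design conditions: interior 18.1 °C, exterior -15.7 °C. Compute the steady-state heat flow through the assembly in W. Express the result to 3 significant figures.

1130 W

0.0213/0.13 = 0.1638
R_total = 0.109 + 3.6 + 0.1638 = 3.873 m²·K/W
Q = A·ΔT/R = 130 × (18.1 − (-15.7)) / 3.873 = 1135 W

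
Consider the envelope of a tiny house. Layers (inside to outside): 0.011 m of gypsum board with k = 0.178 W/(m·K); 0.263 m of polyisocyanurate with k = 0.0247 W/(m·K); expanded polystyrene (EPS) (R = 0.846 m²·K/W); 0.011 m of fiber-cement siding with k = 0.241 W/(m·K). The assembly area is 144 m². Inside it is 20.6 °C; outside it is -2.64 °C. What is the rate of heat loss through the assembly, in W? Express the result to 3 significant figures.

0.011/0.178 = 0.0618
0.263/0.0247 = 10.65
0.011/0.241 = 0.04564
R_total = 0.0618 + 10.65 + 0.846 + 0.04564 = 11.6 m²·K/W
Q = A·ΔT/R = 144 × (20.6 − (-2.64)) / 11.6 = 288.5 W

288 W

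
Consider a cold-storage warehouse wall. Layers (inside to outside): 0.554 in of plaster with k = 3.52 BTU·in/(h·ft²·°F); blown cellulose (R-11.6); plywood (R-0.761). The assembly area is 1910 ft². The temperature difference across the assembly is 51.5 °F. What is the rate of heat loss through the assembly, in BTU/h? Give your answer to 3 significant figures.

0.554/3.52 = 0.1574
R_total = 0.1574 + 11.6 + 0.761 = 12.52 ft²·°F·h/BTU
Q = A·ΔT/R = 1910 × 51.5 / 12.52 = 7858 BTU/h

7860 BTU/h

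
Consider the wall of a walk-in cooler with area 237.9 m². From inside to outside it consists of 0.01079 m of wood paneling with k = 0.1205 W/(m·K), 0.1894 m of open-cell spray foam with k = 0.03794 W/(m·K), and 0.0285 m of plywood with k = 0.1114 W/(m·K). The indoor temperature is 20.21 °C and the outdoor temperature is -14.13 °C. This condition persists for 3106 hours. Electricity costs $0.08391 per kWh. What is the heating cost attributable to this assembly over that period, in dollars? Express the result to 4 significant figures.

0.01079/0.1205 = 0.089544
0.1894/0.03794 = 4.9921
0.0285/0.1114 = 0.25583
R_total = 0.089544 + 4.9921 + 0.25583 = 5.3375 m²·K/W
Q = 237.9 × (20.21 − (-14.13)) / 5.3375 = 1530.6 W
E = 1530.6 W × 3106 h / 1000 = 4754 kWh
Cost = 4754 × 0.08391 = $398.91

398.9 dollars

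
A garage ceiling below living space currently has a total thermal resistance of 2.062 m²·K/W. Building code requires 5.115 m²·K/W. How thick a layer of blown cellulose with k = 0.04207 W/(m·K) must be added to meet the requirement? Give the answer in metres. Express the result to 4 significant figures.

0.1284 m

ΔR = 5.115 − 2.062 = 3.053 m²·K/W
L = ΔR × k = 3.053 × 0.04207 = 0.12844 m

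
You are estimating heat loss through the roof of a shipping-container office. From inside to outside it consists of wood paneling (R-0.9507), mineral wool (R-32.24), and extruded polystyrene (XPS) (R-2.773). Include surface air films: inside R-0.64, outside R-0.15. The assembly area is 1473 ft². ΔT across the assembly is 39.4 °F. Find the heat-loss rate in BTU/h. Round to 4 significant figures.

1579 BTU/h

R_total = 0.64 + 0.9507 + 32.24 + 2.773 + 0.15 = 36.754 ft²·°F·h/BTU
Q = A·ΔT/R = 1473 × 39.4 / 36.754 = 1579.1 BTU/h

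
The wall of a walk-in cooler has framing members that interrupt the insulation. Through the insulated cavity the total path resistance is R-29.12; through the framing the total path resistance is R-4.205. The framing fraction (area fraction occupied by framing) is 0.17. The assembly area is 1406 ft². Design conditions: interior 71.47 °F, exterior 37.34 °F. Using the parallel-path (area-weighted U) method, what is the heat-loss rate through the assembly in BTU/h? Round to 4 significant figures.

3308 BTU/h

U_eff = 0.83/29.12 + 0.17/4.205 = 0.028503 + 0.040428 = 0.068931
R_eff = 1/U_eff = 14.507 ft²·°F·h/BTU
Q = 1406 × (71.47 − 37.34) / 14.507 = 3307.8 BTU/h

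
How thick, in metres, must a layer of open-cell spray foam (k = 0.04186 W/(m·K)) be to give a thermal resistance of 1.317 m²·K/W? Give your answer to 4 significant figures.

L = R·k = 1.317 × 0.04186 = 0.05513 m

0.05513 m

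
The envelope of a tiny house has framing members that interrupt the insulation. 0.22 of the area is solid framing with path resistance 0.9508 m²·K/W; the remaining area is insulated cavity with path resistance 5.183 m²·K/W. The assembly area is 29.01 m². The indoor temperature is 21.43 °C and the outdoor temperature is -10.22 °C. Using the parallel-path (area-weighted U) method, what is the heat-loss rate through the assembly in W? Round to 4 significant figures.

U_eff = 0.78/5.183 + 0.22/0.9508 = 0.15049 + 0.23138 = 0.38188
R_eff = 1/U_eff = 2.6187 m²·K/W
Q = 29.01 × (21.43 − (-10.22)) / 2.6187 = 350.63 W

350.6 W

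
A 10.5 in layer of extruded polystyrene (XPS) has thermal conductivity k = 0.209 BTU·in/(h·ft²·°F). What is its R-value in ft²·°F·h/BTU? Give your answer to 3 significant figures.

R = L/k = 10.5/0.209 = 50.24 ft²·°F·h/BTU

50.2 ft²·°F·h/BTU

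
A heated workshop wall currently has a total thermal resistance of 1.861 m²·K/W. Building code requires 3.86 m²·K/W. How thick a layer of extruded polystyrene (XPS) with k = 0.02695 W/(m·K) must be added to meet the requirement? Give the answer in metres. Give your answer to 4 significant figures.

ΔR = 3.86 − 1.861 = 1.999 m²·K/W
L = ΔR × k = 1.999 × 0.02695 = 0.053873 m

0.05387 m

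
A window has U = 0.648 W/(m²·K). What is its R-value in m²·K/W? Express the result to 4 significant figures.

R = 1/U = 1/0.648 = 1.5432

1.543 m²·K/W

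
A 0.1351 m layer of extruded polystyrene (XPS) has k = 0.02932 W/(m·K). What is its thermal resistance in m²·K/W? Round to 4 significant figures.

4.608 m²·K/W

R = L/k = 0.1351/0.02932 = 4.6078 m²·K/W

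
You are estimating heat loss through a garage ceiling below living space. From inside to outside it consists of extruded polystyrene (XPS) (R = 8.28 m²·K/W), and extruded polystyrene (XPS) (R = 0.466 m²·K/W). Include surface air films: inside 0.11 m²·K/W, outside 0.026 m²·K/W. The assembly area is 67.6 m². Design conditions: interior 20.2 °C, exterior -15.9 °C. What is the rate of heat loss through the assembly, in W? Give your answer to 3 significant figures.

275 W

R_total = 0.11 + 8.28 + 0.466 + 0.026 = 8.882 m²·K/W
Q = A·ΔT/R = 67.6 × (20.2 − (-15.9)) / 8.882 = 274.8 W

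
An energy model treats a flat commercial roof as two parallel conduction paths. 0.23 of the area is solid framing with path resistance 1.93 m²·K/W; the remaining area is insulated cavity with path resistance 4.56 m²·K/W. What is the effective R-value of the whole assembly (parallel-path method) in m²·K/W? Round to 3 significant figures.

3.47 m²·K/W

U_eff = 0.77/4.56 + 0.23/1.93 = 0.1689 + 0.1192 = 0.288
R_eff = 1/U_eff = 3.472 m²·K/W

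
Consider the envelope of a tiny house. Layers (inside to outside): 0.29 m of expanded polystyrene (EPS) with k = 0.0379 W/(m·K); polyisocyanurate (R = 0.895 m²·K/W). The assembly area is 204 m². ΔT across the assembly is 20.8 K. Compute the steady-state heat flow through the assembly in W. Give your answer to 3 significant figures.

496 W

0.29/0.0379 = 7.652
R_total = 7.652 + 0.895 = 8.547 m²·K/W
Q = A·ΔT/R = 204 × 20.8 / 8.547 = 496.5 W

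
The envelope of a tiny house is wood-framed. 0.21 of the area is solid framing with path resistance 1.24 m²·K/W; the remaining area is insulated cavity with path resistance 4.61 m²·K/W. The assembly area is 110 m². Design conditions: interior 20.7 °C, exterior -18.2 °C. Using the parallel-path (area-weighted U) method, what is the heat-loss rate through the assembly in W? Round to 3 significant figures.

U_eff = 0.79/4.61 + 0.21/1.24 = 0.1714 + 0.1694 = 0.3407
R_eff = 1/U_eff = 2.935 m²·K/W
Q = 110 × (20.7 − (-18.2)) / 2.935 = 1458 W

1460 W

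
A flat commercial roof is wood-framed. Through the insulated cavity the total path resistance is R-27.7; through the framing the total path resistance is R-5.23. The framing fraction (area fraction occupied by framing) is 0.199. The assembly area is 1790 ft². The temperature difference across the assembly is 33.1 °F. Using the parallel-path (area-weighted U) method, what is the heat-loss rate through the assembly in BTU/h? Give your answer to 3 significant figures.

U_eff = 0.801/27.7 + 0.199/5.23 = 0.02892 + 0.03805 = 0.06697
R_eff = 1/U_eff = 14.93 ft²·°F·h/BTU
Q = 1790 × 33.1 / 14.93 = 3968 BTU/h

3970 BTU/h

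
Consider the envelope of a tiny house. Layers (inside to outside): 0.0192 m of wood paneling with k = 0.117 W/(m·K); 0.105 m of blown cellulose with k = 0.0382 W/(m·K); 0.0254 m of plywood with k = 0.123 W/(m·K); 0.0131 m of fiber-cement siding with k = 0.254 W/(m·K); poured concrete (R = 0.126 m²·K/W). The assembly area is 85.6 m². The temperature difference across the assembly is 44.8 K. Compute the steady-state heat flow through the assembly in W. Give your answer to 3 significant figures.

0.0192/0.117 = 0.1641
0.105/0.0382 = 2.749
0.0254/0.123 = 0.2065
0.0131/0.254 = 0.05157
R_total = 0.1641 + 2.749 + 0.2065 + 0.05157 + 0.126 = 3.297 m²·K/W
Q = A·ΔT/R = 85.6 × 44.8 / 3.297 = 1163 W

1160 W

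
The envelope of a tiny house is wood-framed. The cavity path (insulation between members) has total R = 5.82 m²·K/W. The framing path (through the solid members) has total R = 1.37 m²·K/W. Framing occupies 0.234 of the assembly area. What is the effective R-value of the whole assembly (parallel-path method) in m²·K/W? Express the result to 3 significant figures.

U_eff = 0.766/5.82 + 0.234/1.37 = 0.1316 + 0.1708 = 0.3024
R_eff = 1/U_eff = 3.307 m²·K/W

3.31 m²·K/W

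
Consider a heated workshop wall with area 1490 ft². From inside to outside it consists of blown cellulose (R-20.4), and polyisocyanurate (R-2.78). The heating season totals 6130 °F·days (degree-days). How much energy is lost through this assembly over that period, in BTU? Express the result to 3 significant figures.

9460000 BTU

R_total = 20.4 + 2.78 = 23.18 ft²·°F·h/BTU
E = A × HDD × 24 / R = 1490 × 6130 × 24 / 23.18 = 9457000 BTU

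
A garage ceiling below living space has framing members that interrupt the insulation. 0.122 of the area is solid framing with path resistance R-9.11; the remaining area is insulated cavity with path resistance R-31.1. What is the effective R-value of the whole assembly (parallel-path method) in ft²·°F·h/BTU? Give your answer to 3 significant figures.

24.0 ft²·°F·h/BTU

U_eff = 0.878/31.1 + 0.122/9.11 = 0.02823 + 0.01339 = 0.04162
R_eff = 1/U_eff = 24.02 ft²·°F·h/BTU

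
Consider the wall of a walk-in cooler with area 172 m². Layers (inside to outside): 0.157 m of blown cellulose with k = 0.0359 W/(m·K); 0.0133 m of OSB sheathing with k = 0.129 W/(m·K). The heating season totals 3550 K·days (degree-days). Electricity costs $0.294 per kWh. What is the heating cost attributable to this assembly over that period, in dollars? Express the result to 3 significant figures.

0.157/0.0359 = 4.373
0.0133/0.129 = 0.1031
R_total = 4.373 + 0.1031 = 4.476 m²·K/W
E = A × HDD × 24 / R / 1000 = 172 × 3550 × 24 / 4.476 / 1000 = 3274 kWh
Cost = 3274 × 0.294 = $962.5

962 dollars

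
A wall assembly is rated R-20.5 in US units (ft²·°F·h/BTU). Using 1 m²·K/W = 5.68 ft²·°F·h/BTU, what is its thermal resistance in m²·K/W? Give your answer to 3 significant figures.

3.61 m²·K/W

R_SI = 20.5/5.68 = 3.609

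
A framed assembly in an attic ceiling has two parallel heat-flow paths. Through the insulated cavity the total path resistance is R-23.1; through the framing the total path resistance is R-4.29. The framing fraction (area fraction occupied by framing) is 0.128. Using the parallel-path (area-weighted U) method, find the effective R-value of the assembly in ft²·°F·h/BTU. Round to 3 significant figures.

U_eff = 0.872/23.1 + 0.128/4.29 = 0.03775 + 0.02984 = 0.06759
R_eff = 1/U_eff = 14.8 ft²·°F·h/BTU

14.8 ft²·°F·h/BTU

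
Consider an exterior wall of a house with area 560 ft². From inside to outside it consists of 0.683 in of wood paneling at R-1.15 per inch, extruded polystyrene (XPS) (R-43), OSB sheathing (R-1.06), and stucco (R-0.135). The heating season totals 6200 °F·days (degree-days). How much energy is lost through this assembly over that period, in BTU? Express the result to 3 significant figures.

1850000 BTU

0.683 × 1.15 = 0.7854
R_total = 0.7854 + 43 + 1.06 + 0.135 = 44.98 ft²·°F·h/BTU
E = A × HDD × 24 / R = 560 × 6200 × 24 / 44.98 = 1853000 BTU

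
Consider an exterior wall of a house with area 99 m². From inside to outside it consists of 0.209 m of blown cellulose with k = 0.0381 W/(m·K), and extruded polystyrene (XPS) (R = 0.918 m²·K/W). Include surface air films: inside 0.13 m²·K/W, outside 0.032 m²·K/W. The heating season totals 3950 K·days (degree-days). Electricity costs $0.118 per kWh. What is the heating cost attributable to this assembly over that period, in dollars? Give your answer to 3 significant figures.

169 dollars

0.209/0.0381 = 5.486
R_total = 0.13 + 5.486 + 0.918 + 0.032 = 6.566 m²·K/W
E = A × HDD × 24 / R / 1000 = 99 × 3950 × 24 / 6.566 / 1000 = 1429 kWh
Cost = 1429 × 0.118 = $168.7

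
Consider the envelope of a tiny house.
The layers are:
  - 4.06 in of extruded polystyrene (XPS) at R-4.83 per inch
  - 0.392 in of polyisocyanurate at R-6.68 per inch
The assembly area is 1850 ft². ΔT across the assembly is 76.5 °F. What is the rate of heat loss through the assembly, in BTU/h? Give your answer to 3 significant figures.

4.06 × 4.83 = 19.61
0.392 × 6.68 = 2.619
R_total = 19.61 + 2.619 = 22.23 ft²·°F·h/BTU
Q = A·ΔT/R = 1850 × 76.5 / 22.23 = 6367 BTU/h

6370 BTU/h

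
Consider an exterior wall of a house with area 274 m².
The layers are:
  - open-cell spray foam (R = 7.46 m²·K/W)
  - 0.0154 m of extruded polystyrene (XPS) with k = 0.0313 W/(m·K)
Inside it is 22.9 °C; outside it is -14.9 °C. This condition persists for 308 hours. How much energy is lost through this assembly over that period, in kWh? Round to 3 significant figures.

0.0154/0.0313 = 0.492
R_total = 7.46 + 0.492 = 7.952 m²·K/W
Q = 274 × (22.9 − (-14.9)) / 7.952 = 1302 W
E = 1302 W × 308 h / 1000 = 401.2 kWh

401 kWh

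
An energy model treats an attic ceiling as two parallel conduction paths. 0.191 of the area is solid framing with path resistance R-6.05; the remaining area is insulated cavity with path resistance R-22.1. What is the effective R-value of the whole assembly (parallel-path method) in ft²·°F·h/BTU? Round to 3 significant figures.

14.7 ft²·°F·h/BTU

U_eff = 0.809/22.1 + 0.191/6.05 = 0.03661 + 0.03157 = 0.06818
R_eff = 1/U_eff = 14.67 ft²·°F·h/BTU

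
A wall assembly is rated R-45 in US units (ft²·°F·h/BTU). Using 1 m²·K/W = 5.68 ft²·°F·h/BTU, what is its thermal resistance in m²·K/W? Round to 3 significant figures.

R_SI = 45/5.68 = 7.923

7.92 m²·K/W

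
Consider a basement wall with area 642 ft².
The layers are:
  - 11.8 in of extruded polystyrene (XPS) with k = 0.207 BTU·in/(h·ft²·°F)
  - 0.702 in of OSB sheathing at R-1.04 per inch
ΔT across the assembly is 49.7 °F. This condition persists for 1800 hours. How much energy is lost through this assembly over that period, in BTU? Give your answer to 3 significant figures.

11.8/0.207 = 57
0.702 × 1.04 = 0.7301
R_total = 57 + 0.7301 = 57.73 ft²·°F·h/BTU
Q = 642 × 49.7 / 57.73 = 552.7 BTU/h
E = 552.7 × 1800 = 994800 BTU

995000 BTU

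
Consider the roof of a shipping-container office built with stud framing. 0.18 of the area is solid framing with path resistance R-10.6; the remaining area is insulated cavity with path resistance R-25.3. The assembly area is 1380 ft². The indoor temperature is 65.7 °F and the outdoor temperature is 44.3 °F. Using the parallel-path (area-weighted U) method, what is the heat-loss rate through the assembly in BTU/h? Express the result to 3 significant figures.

1460 BTU/h

U_eff = 0.82/25.3 + 0.18/10.6 = 0.03241 + 0.01698 = 0.04939
R_eff = 1/U_eff = 20.25 ft²·°F·h/BTU
Q = 1380 × (65.7 − 44.3) / 20.25 = 1459 BTU/h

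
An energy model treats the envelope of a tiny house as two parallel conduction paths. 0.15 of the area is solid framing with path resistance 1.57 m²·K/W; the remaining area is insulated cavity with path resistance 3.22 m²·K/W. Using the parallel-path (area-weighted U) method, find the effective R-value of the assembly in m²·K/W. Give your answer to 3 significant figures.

2.78 m²·K/W

U_eff = 0.85/3.22 + 0.15/1.57 = 0.264 + 0.09554 = 0.3595
R_eff = 1/U_eff = 2.782 m²·K/W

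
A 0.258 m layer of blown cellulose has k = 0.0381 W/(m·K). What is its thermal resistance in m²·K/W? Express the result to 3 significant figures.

R = L/k = 0.258/0.0381 = 6.772 m²·K/W

6.77 m²·K/W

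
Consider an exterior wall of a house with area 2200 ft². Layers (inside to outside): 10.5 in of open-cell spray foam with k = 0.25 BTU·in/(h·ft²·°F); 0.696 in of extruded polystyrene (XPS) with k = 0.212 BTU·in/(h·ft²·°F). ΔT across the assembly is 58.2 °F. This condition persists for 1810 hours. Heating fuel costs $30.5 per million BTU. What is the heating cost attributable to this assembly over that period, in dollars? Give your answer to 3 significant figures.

10.5/0.25 = 42
0.696/0.212 = 3.283
R_total = 42 + 3.283 = 45.28 ft²·°F·h/BTU
Q = 2200 × 58.2 / 45.28 = 2828 BTU/h
E = 2828 × 1810 = 5118000 BTU
Cost = 5118000/10⁶ × 30.5 = $156.1

156 dollars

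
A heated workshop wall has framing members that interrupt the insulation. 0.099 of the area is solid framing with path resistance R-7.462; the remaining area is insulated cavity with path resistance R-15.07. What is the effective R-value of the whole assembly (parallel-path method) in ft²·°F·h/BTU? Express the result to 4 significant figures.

13.69 ft²·°F·h/BTU

U_eff = 0.901/15.07 + 0.099/7.462 = 0.059788 + 0.013267 = 0.073055
R_eff = 1/U_eff = 13.688 ft²·°F·h/BTU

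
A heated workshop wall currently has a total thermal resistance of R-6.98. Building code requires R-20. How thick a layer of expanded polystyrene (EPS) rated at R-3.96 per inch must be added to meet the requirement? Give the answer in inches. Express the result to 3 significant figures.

3.29 in

ΔR = 20 − 6.98 = 13.02 ft²·°F·h/BTU
L = ΔR / (R/in) = 13.02/3.96 = 3.288 in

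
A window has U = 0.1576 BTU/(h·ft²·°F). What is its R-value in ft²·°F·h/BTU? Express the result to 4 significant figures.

R = 1/U = 1/0.1576 = 6.3452

6.345 ft²·°F·h/BTU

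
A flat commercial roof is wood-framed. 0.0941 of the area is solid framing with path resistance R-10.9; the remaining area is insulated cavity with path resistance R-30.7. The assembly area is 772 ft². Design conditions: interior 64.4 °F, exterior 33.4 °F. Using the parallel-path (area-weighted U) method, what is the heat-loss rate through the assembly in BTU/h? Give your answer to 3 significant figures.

913 BTU/h

U_eff = 0.9059/30.7 + 0.0941/10.9 = 0.02951 + 0.008633 = 0.03814
R_eff = 1/U_eff = 26.22 ft²·°F·h/BTU
Q = 772 × (64.4 − 33.4) / 26.22 = 912.8 BTU/h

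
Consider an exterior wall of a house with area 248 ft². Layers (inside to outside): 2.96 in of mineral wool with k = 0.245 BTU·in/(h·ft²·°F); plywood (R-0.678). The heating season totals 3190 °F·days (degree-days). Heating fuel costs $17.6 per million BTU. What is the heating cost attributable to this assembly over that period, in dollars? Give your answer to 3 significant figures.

26.2 dollars

2.96/0.245 = 12.08
R_total = 12.08 + 0.678 = 12.76 ft²·°F·h/BTU
E = A × HDD × 24 / R = 248 × 3190 × 24 / 12.76 = 1488000 BTU
Cost = 1488000/10⁶ × 17.6 = $26.19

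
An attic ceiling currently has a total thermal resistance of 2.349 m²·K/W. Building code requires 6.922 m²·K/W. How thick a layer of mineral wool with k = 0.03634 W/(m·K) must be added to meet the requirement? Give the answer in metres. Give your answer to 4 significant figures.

0.1662 m

ΔR = 6.922 − 2.349 = 4.573 m²·K/W
L = ΔR × k = 4.573 × 0.03634 = 0.16618 m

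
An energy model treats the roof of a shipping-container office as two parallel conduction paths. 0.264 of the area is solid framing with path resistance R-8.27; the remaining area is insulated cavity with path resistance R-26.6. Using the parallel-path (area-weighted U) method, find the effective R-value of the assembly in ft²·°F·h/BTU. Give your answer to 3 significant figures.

16.8 ft²·°F·h/BTU

U_eff = 0.736/26.6 + 0.264/8.27 = 0.02767 + 0.03192 = 0.05959
R_eff = 1/U_eff = 16.78 ft²·°F·h/BTU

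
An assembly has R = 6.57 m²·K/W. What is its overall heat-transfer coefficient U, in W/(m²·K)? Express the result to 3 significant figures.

U = 1/R = 1/6.57 = 0.1522

0.152 W/(m²·K)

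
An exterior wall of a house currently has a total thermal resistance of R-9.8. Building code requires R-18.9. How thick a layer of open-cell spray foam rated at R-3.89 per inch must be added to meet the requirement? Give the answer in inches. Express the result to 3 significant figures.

2.34 in

ΔR = 18.9 − 9.8 = 9.1 ft²·°F·h/BTU
L = ΔR / (R/in) = 9.1/3.89 = 2.339 in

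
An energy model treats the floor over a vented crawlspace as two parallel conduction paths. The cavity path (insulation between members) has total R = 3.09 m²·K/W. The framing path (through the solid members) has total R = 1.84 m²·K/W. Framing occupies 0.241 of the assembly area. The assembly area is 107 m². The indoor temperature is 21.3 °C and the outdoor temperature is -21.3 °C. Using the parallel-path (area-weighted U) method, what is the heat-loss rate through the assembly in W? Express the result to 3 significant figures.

1720 W

U_eff = 0.759/3.09 + 0.241/1.84 = 0.2456 + 0.131 = 0.3766
R_eff = 1/U_eff = 2.655 m²·K/W
Q = 107 × (21.3 − (-21.3)) / 2.655 = 1717 W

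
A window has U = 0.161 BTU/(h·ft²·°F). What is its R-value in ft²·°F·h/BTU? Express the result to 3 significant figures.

R = 1/U = 1/0.161 = 6.211

6.21 ft²·°F·h/BTU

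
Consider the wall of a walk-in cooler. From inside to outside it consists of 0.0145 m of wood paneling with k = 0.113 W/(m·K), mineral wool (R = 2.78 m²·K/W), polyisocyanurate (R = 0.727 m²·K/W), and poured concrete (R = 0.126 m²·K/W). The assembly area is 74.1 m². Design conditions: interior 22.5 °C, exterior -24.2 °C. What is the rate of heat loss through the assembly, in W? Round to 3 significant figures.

0.0145/0.113 = 0.1283
R_total = 0.1283 + 2.78 + 0.727 + 0.126 = 3.761 m²·K/W
Q = A·ΔT/R = 74.1 × (22.5 − (-24.2)) / 3.761 = 920 W

920 W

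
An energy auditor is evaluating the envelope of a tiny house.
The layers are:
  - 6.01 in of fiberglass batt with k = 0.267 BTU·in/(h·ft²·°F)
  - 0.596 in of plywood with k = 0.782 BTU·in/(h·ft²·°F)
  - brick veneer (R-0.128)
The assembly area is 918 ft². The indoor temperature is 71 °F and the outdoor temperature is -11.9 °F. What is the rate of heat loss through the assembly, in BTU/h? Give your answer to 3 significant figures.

6.01/0.267 = 22.51
0.596/0.782 = 0.7621
R_total = 22.51 + 0.7621 + 0.128 = 23.4 ft²·°F·h/BTU
Q = A·ΔT/R = 918 × (71 − (-11.9)) / 23.4 = 3252 BTU/h

3250 BTU/h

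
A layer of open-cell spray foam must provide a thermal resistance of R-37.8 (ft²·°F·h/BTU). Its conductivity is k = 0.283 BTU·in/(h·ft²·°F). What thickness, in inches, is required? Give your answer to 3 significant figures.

L = R × k = 37.8 × 0.283 = 10.7 in

10.7 in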